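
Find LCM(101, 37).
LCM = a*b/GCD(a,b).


GCD(101, 37) = 1
LCM = 101*37/1 = 3737/1 = 3737

LCM = 3737


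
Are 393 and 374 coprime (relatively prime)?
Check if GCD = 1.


Euclidean algorithm:
393 = 1 * 374 + 19
374 = 19 * 19 + 13
19 = 1 * 13 + 6
13 = 2 * 6 + 1
6 = 6 * 1 + 0
GCD(393, 374) = 1

Yes, coprime (GCD = 1)


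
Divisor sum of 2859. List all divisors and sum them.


Divisors of 2859: 1, 3, 953, 2859
Sum = 1 + 3 + 953 + 2859 = 3816

σ(2859) = 3816


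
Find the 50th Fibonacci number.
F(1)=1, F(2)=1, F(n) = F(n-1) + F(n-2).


Sequence: 1, 1, 2, 3, 5, 8, 13, 21, 34, 55, 89, 144, 233, 377, 610, 987, 1597, 2584, 4181, 6765, 10946, 17711, 28657, 46368, 75025, 121393, 196418, 317811, 514229, 832040, 1346269, 2178309, 3524578, 5702887, 9227465, 14930352, 24157817, 39088169, 63245986, 102334155, 165580141, 267914296, 433494437, 701408733, 1134903170, 1836311903, 2971215073, 4807526976, 7778742049, 12586269025
F(50) = 12586269025


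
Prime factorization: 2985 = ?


2985 / 3 = 995
995 / 5 = 199
199 / 199 = 1
2985 = 3 × 5 × 199


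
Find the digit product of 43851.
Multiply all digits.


4 × 3 × 8 × 5 × 1 = 480


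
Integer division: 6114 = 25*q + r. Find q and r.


6114 = 25 * 244 + 14
Check: 6100 + 14 = 6114

q = 244, r = 14


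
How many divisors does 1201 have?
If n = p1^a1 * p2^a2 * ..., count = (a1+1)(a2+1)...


1201 = 1201^1
d(1201) = (1+1) = 2

2 divisors


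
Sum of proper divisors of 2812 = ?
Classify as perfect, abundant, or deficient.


Proper divisors: 1, 2, 4, 19, 37, 38, 74, 76, 148, 703, 1406
Sum = 1 + 2 + 4 + 19 + 37 + 38 + 74 + 76 + 148 + 703 + 1406 = 2508
2508 < 2812 → deficient

s(2812) = 2508 (deficient)


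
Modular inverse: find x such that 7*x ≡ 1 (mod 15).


Use the extended Euclidean algorithm on (15, 7); each row r = 15*s + 7*t:
r=15, s=1, t=0
r=7, s=0, t=1
q=2: r=1, s=1, t=-2   [15*(1) + 7*(-2) = 1]
q=7: r=0, s=-7, t=15   [15*(-7) + 7*(15) = 0]
GCD = 1 with t = -2, so 7*(-2) ≡ 1 (mod 15)
Inverse = -2 mod 15 = 13
Check: 7 * 13 = 91 ≡ 1 (mod 15)

7^(-1) ≡ 13 (mod 15)


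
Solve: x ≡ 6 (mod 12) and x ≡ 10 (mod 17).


M = 12*17 = 204
M1 = M/12 = 17, M2 = M/17 = 12
M1^(-1) mod 12 = 5, M2^(-1) mod 17 = 10
x = 6*17*5 + 10*12*10 = 1710
1710 mod 204 = 78
Check: 78 mod 12 = 6 ✓, 78 mod 17 = 10 ✓

x ≡ 78 (mod 204)


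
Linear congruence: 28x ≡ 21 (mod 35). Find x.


GCD(28, 35) = 7 divides 21
Divide: 4x ≡ 3 (mod 5)
x ≡ 2 (mod 5)


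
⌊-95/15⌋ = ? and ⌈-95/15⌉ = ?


-95/15 = -6.3333
floor = -7
ceil = -6

floor = -7, ceil = -6


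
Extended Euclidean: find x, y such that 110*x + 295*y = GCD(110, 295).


Tabular extended Euclidean (each row: r = 110*s + 295*t):
r=110, s=1, t=0
r=295, s=0, t=1
q=0: r=110, s=1, t=0   [110*(1) + 295*(0) = 110]
q=2: r=75, s=-2, t=1   [110*(-2) + 295*(1) = 75]
q=1: r=35, s=3, t=-1   [110*(3) + 295*(-1) = 35]
q=2: r=5, s=-8, t=3   [110*(-8) + 295*(3) = 5]
q=7: r=0, s=59, t=-22   [110*(59) + 295*(-22) = 0]
GCD = 5; from the row with r=5: x=-8, y=3
Check: 110*(-8) + 295*(3) = -880 + 885 = 5

GCD = 5, x = -8, y = 3


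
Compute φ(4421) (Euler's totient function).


4421 = 4421
Prime factors: 4421
φ(4421) = 4421 × (1-1/4421)
= 4421 × 4420/4421 = 4420

φ(4421) = 4420


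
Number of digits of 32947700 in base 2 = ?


32947700 in base 2 = 1111101101011110111110100
Number of digits = 25

25 digits (base 2)


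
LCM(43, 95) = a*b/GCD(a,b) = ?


GCD(43, 95) = 1
LCM = 43*95/1 = 4085/1 = 4085

LCM = 4085


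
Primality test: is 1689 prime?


1689 / 3 = 563 (exact division)
1689 is NOT prime.

No, 1689 is not prime


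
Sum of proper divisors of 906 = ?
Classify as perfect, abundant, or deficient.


Proper divisors: 1, 2, 3, 6, 151, 302, 453
Sum = 1 + 2 + 3 + 6 + 151 + 302 + 453 = 918
918 > 906 → abundant

s(906) = 918 (abundant)


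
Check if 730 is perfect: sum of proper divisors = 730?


Proper divisors of 730: 1, 2, 5, 10, 73, 146, 365
Sum = 1 + 2 + 5 + 10 + 73 + 146 + 365 = 602

No, 730 is not perfect (602 ≠ 730)


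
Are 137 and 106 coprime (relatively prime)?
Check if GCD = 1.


Euclidean algorithm:
137 = 1 * 106 + 31
106 = 3 * 31 + 13
31 = 2 * 13 + 5
13 = 2 * 5 + 3
5 = 1 * 3 + 2
3 = 1 * 2 + 1
2 = 2 * 1 + 0
GCD(137, 106) = 1

Yes, coprime (GCD = 1)


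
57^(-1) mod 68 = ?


Use the extended Euclidean algorithm on (68, 57); each row r = 68*s + 57*t:
r=68, s=1, t=0
r=57, s=0, t=1
q=1: r=11, s=1, t=-1   [68*(1) + 57*(-1) = 11]
q=5: r=2, s=-5, t=6   [68*(-5) + 57*(6) = 2]
q=5: r=1, s=26, t=-31   [68*(26) + 57*(-31) = 1]
q=2: r=0, s=-57, t=68   [68*(-57) + 57*(68) = 0]
GCD = 1 with t = -31, so 57*(-31) ≡ 1 (mod 68)
Inverse = -31 mod 68 = 37
Check: 57 * 37 = 2109 ≡ 1 (mod 68)

57^(-1) ≡ 37 (mod 68)


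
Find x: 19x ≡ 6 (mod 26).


GCD(19, 26) = 1, unique solution
a^(-1) mod 26 = 11
x = 11 * 6 mod 26 = 14

x ≡ 14 (mod 26)


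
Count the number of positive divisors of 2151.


2151 = 3^2 × 239^1
d(2151) = (2+1) × (1+1) = 6

6 divisors


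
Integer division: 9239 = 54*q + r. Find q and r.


9239 = 54 * 171 + 5
Check: 9234 + 5 = 9239

q = 171, r = 5


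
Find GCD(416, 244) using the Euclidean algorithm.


416 = 1 * 244 + 172
244 = 1 * 172 + 72
172 = 2 * 72 + 28
72 = 2 * 28 + 16
28 = 1 * 16 + 12
16 = 1 * 12 + 4
12 = 3 * 4 + 0
GCD = 4


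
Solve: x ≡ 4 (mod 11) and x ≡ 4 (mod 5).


M = 11*5 = 55
M1 = M/11 = 5, M2 = M/5 = 11
M1^(-1) mod 11 = 9, M2^(-1) mod 5 = 1
x = 4*5*9 + 4*11*1 = 224
224 mod 55 = 4
Check: 4 mod 11 = 4 ✓, 4 mod 5 = 4 ✓

x ≡ 4 (mod 55)


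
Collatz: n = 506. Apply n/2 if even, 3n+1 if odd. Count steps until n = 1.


506 → 253 → 760 → 380 → 190 → 95 → 286 → 143 → 430 → 215 → 646 → 323 → 970 → 485 → 1456 → 728 → 364 → 182 → 91 → 274 → 137 → 412 → 206 → 103 → 310 → 155 → 466 → 233 → 700 → 350 → 175 → 526 → 263 → 790 → 395 → 1186 → 593 → 1780 → 890 → 445 → 1336 → 668 → 334 → 167 → 502 → 251 → 754 → 377 → 1132 → 566 → 283 → 850 → 425 → 1276 → 638 → 319 → 958 → 479 → 1438 → 719 → 2158 → 1079 → 3238 → 1619 → 4858 → 2429 → 7288 → 3644 → 1822 → 911 → 2734 → 1367 → 4102 → 2051 → 6154 → 3077 → 9232 → 4616 → 2308 → 1154 → 577 → 1732 → 866 → 433 → 1300 → 650 → 325 → 976 → 488 → 244 → 122 → 61 → 184 → 92 → 46 → 23 → 70 → 35 → 106 → 53 → 160 → 80 → 40 → 20 → 10 → 5 → 16 → 8 → 4 → 2 → 1
Total steps = 110

110 steps


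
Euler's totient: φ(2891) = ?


2891 = 7^2 × 59
Prime factors: 7, 59
φ(2891) = 2891 × (1-1/7) × (1-1/59)
= 2891 × 6/7 × 58/59 = 2436

φ(2891) = 2436


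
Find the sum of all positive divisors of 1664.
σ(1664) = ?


Divisors of 1664: 1, 2, 4, 8, 13, 16, 26, 32, 52, 64, 104, 128, 208, 416, 832, 1664
Sum = 1 + 2 + 4 + 8 + 13 + 16 + 26 + 32 + 52 + 64 + 104 + 128 + 208 + 416 + 832 + 1664 = 3570

σ(1664) = 3570


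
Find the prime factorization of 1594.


1594 / 2 = 797
797 / 797 = 1
1594 = 2 × 797


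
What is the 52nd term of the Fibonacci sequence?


Sequence: 1, 1, 2, 3, 5, 8, 13, 21, 34, 55, 89, 144, 233, 377, 610, 987, 1597, 2584, 4181, 6765, 10946, 17711, 28657, 46368, 75025, 121393, 196418, 317811, 514229, 832040, 1346269, 2178309, 3524578, 5702887, 9227465, 14930352, 24157817, 39088169, 63245986, 102334155, 165580141, 267914296, 433494437, 701408733, 1134903170, 1836311903, 2971215073, 4807526976, 7778742049, 12586269025, 20365011074, 32951280099
F(52) = 32951280099


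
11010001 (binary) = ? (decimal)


11010001 (base 2) = 209 (decimal)
209 (decimal) = 209 (base 10)


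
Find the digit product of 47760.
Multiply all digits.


4 × 7 × 7 × 6 × 0 = 0


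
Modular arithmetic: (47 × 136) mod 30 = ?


47 × 136 = 6392
6392 mod 30 = 2


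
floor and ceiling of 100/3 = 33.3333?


100/3 = 33.3333
floor = 33
ceil = 34

floor = 33, ceil = 34


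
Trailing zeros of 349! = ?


floor(349/5) = 69
floor(349/25) = 13
floor(349/125) = 2
Total = 84

84 trailing zeros


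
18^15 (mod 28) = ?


18^1 mod 28 = 18
18^2 mod 28 = 16
18^3 mod 28 = 8
18^4 mod 28 = 4
18^5 mod 28 = 16
18^6 mod 28 = 8
18^7 mod 28 = 4
18^8 mod 28 = 16
18^9 mod 28 = 8
18^10 mod 28 = 4
18^11 mod 28 = 16
18^12 mod 28 = 8
18^13 mod 28 = 4
18^14 mod 28 = 16
18^15 mod 28 = 8


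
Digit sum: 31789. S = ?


3 + 1 + 7 + 8 + 9 = 28


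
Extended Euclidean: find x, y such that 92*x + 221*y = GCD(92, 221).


Tabular extended Euclidean (each row: r = 92*s + 221*t):
r=92, s=1, t=0
r=221, s=0, t=1
q=0: r=92, s=1, t=0   [92*(1) + 221*(0) = 92]
q=2: r=37, s=-2, t=1   [92*(-2) + 221*(1) = 37]
q=2: r=18, s=5, t=-2   [92*(5) + 221*(-2) = 18]
q=2: r=1, s=-12, t=5   [92*(-12) + 221*(5) = 1]
q=18: r=0, s=221, t=-92   [92*(221) + 221*(-92) = 0]
GCD = 1; from the row with r=1: x=-12, y=5
Check: 92*(-12) + 221*(5) = -1104 + 1105 = 1

GCD = 1, x = -12, y = 5


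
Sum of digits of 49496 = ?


4 + 9 + 4 + 9 + 6 = 32


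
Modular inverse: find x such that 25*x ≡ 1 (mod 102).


Use the extended Euclidean algorithm on (102, 25); each row r = 102*s + 25*t:
r=102, s=1, t=0
r=25, s=0, t=1
q=4: r=2, s=1, t=-4   [102*(1) + 25*(-4) = 2]
q=12: r=1, s=-12, t=49   [102*(-12) + 25*(49) = 1]
q=2: r=0, s=25, t=-102   [102*(25) + 25*(-102) = 0]
GCD = 1 with t = 49, so 25*(49) ≡ 1 (mod 102)
Inverse = 49 mod 102 = 49
Check: 25 * 49 = 1225 ≡ 1 (mod 102)

25^(-1) ≡ 49 (mod 102)


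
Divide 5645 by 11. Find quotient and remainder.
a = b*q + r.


5645 = 11 * 513 + 2
Check: 5643 + 2 = 5645

q = 513, r = 2


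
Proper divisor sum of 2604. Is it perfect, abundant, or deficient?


Proper divisors: 1, 2, 3, 4, 6, 7, 12, 14, 21, 28, 31, 42, 62, 84, 93, 124, 186, 217, 372, 434, 651, 868, 1302
Sum = 1 + 2 + 3 + 4 + 6 + 7 + 12 + 14 + 21 + 28 + 31 + 42 + 62 + 84 + 93 + 124 + 186 + 217 + 372 + 434 + 651 + 868 + 1302 = 4564
4564 > 2604 → abundant

s(2604) = 4564 (abundant)


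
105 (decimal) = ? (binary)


105 (base 10) = 105 (decimal)
105 (decimal) = 1101001 (base 2)


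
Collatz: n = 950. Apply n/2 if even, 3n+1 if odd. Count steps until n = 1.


950 → 475 → 1426 → 713 → 2140 → 1070 → 535 → 1606 → 803 → 2410 → 1205 → 3616 → 1808 → 904 → 452 → 226 → 113 → 340 → 170 → 85 → 256 → 128 → 64 → 32 → 16 → 8 → 4 → 2 → 1
Total steps = 28

28 steps


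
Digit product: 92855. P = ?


9 × 2 × 8 × 5 × 5 = 3600


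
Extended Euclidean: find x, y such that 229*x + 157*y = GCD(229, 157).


Tabular extended Euclidean (each row: r = 229*s + 157*t):
r=229, s=1, t=0
r=157, s=0, t=1
q=1: r=72, s=1, t=-1   [229*(1) + 157*(-1) = 72]
q=2: r=13, s=-2, t=3   [229*(-2) + 157*(3) = 13]
q=5: r=7, s=11, t=-16   [229*(11) + 157*(-16) = 7]
q=1: r=6, s=-13, t=19   [229*(-13) + 157*(19) = 6]
q=1: r=1, s=24, t=-35   [229*(24) + 157*(-35) = 1]
q=6: r=0, s=-157, t=229   [229*(-157) + 157*(229) = 0]
GCD = 1; from the row with r=1: x=24, y=-35
Check: 229*(24) + 157*(-35) = 5496 - 5495 = 1

GCD = 1, x = 24, y = -35


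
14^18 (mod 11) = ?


14^1 mod 11 = 3
14^2 mod 11 = 9
14^3 mod 11 = 5
14^4 mod 11 = 4
14^5 mod 11 = 1
14^6 mod 11 = 3
14^7 mod 11 = 9
14^8 mod 11 = 5
14^9 mod 11 = 4
14^10 mod 11 = 1
14^11 mod 11 = 3
14^12 mod 11 = 9
14^13 mod 11 = 5
14^14 mod 11 = 4
14^15 mod 11 = 1
14^16 mod 11 = 3
14^17 mod 11 = 9
14^18 mod 11 = 5


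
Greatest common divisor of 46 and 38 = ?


46 = 1 * 38 + 8
38 = 4 * 8 + 6
8 = 1 * 6 + 2
6 = 3 * 2 + 0
GCD = 2


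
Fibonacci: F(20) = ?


Sequence: 1, 1, 2, 3, 5, 8, 13, 21, 34, 55, 89, 144, 233, 377, 610, 987, 1597, 2584, 4181, 6765
F(20) = 6765


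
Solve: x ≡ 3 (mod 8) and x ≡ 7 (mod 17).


M = 8*17 = 136
M1 = M/8 = 17, M2 = M/17 = 8
M1^(-1) mod 8 = 1, M2^(-1) mod 17 = 15
x = 3*17*1 + 7*8*15 = 891
891 mod 136 = 75
Check: 75 mod 8 = 3 ✓, 75 mod 17 = 7 ✓

x ≡ 75 (mod 136)


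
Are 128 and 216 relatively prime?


Euclidean algorithm:
216 = 1 * 128 + 88
128 = 1 * 88 + 40
88 = 2 * 40 + 8
40 = 5 * 8 + 0
GCD(128, 216) = 8

No, not coprime (GCD = 8)


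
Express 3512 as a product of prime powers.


3512 / 2 = 1756
1756 / 2 = 878
878 / 2 = 439
439 / 439 = 1
3512 = 2^3 × 439


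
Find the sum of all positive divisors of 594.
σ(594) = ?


Divisors of 594: 1, 2, 3, 6, 9, 11, 18, 22, 27, 33, 54, 66, 99, 198, 297, 594
Sum = 1 + 2 + 3 + 6 + 9 + 11 + 18 + 22 + 27 + 33 + 54 + 66 + 99 + 198 + 297 + 594 = 1440

σ(594) = 1440


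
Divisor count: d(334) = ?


334 = 2^1 × 167^1
d(334) = (1+1) × (1+1) = 4

4 divisors


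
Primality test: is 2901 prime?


2901 / 3 = 967 (exact division)
2901 is NOT prime.

No, 2901 is not prime


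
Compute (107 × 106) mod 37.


107 × 106 = 11342
11342 mod 37 = 20


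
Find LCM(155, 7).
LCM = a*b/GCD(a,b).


GCD(155, 7) = 1
LCM = 155*7/1 = 1085/1 = 1085

LCM = 1085


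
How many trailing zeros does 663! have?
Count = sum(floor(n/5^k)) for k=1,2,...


floor(663/5) = 132
floor(663/25) = 26
floor(663/125) = 5
floor(663/625) = 1
Total = 164

164 trailing zeros


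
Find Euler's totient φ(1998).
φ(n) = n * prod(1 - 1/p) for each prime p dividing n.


1998 = 2 × 3^3 × 37
Prime factors: 2, 3, 37
φ(1998) = 1998 × (1-1/2) × (1-1/3) × (1-1/37)
= 1998 × 1/2 × 2/3 × 36/37 = 648

φ(1998) = 648


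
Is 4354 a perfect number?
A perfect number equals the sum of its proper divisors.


Proper divisors of 4354: 1, 2, 7, 14, 311, 622, 2177
Sum = 1 + 2 + 7 + 14 + 311 + 622 + 2177 = 3134

No, 4354 is not perfect (3134 ≠ 4354)


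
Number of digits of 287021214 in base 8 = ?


287021214 in base 8 = 2106714236
Number of digits = 10

10 digits (base 8)


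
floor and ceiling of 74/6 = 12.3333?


74/6 = 12.3333
floor = 12
ceil = 13

floor = 12, ceil = 13


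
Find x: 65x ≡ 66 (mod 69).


GCD(65, 69) = 1, unique solution
a^(-1) mod 69 = 17
x = 17 * 66 mod 69 = 18

x ≡ 18 (mod 69)


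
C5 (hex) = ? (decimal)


C5 (base 16) = 197 (decimal)
197 (decimal) = 197 (base 10)


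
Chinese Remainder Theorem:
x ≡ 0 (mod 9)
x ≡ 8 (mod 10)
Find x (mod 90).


M = 9*10 = 90
M1 = M/9 = 10, M2 = M/10 = 9
M1^(-1) mod 9 = 1, M2^(-1) mod 10 = 9
x = 0*10*1 + 8*9*9 = 648
648 mod 90 = 18
Check: 18 mod 9 = 0 ✓, 18 mod 10 = 8 ✓

x ≡ 18 (mod 90)


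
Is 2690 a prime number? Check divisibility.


2690 / 2 = 1345 (exact division)
2690 is NOT prime.

No, 2690 is not prime


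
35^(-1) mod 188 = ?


Use the extended Euclidean algorithm on (188, 35); each row r = 188*s + 35*t:
r=188, s=1, t=0
r=35, s=0, t=1
q=5: r=13, s=1, t=-5   [188*(1) + 35*(-5) = 13]
q=2: r=9, s=-2, t=11   [188*(-2) + 35*(11) = 9]
q=1: r=4, s=3, t=-16   [188*(3) + 35*(-16) = 4]
q=2: r=1, s=-8, t=43   [188*(-8) + 35*(43) = 1]
q=4: r=0, s=35, t=-188   [188*(35) + 35*(-188) = 0]
GCD = 1 with t = 43, so 35*(43) ≡ 1 (mod 188)
Inverse = 43 mod 188 = 43
Check: 35 * 43 = 1505 ≡ 1 (mod 188)

35^(-1) ≡ 43 (mod 188)


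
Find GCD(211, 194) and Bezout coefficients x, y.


Tabular extended Euclidean (each row: r = 211*s + 194*t):
r=211, s=1, t=0
r=194, s=0, t=1
q=1: r=17, s=1, t=-1   [211*(1) + 194*(-1) = 17]
q=11: r=7, s=-11, t=12   [211*(-11) + 194*(12) = 7]
q=2: r=3, s=23, t=-25   [211*(23) + 194*(-25) = 3]
q=2: r=1, s=-57, t=62   [211*(-57) + 194*(62) = 1]
q=3: r=0, s=194, t=-211   [211*(194) + 194*(-211) = 0]
GCD = 1; from the row with r=1: x=-57, y=62
Check: 211*(-57) + 194*(62) = -12027 + 12028 = 1

GCD = 1, x = -57, y = 62


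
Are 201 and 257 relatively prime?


Euclidean algorithm:
257 = 1 * 201 + 56
201 = 3 * 56 + 33
56 = 1 * 33 + 23
33 = 1 * 23 + 10
23 = 2 * 10 + 3
10 = 3 * 3 + 1
3 = 3 * 1 + 0
GCD(201, 257) = 1

Yes, coprime (GCD = 1)


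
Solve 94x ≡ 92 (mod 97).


GCD(94, 97) = 1, unique solution
a^(-1) mod 97 = 32
x = 32 * 92 mod 97 = 34

x ≡ 34 (mod 97)


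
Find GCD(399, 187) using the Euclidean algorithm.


399 = 2 * 187 + 25
187 = 7 * 25 + 12
25 = 2 * 12 + 1
12 = 12 * 1 + 0
GCD = 1


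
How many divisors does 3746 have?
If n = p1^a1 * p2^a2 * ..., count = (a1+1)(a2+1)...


3746 = 2^1 × 1873^1
d(3746) = (1+1) × (1+1) = 4

4 divisors


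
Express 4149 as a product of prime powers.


4149 / 3 = 1383
1383 / 3 = 461
461 / 461 = 1
4149 = 3^2 × 461


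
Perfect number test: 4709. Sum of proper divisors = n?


Proper divisors of 4709: 1, 17, 277
Sum = 1 + 17 + 277 = 295

No, 4709 is not perfect (295 ≠ 4709)


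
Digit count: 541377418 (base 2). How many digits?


541377418 in base 2 = 100000010001001100001110001010
Number of digits = 30

30 digits (base 2)


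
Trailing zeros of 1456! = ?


floor(1456/5) = 291
floor(1456/25) = 58
floor(1456/125) = 11
floor(1456/625) = 2
Total = 362

362 trailing zeros


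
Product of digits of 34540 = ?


3 × 4 × 5 × 4 × 0 = 0


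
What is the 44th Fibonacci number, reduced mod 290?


F(k) mod 290 for k=1..44:
1, 1, 2, 3, 5, 8, 13, 21, 34, 55, 89, 144, 233, 87, 30, 117, 147, 264, 121, 95, 216, 21, 237, 258, 205, 173, 88, 261, 59, 30, 89, 119, 208, 37, 245, 282, 237, 229, 176, 115, 1, 116, 117, 233
F(44) mod 290 = 233


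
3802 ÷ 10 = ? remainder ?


3802 = 10 * 380 + 2
Check: 3800 + 2 = 3802

q = 380, r = 2


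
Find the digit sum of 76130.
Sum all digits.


7 + 6 + 1 + 3 + 0 = 17


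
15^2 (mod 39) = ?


15^1 mod 39 = 15
15^2 mod 39 = 30


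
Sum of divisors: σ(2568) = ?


Divisors of 2568: 1, 2, 3, 4, 6, 8, 12, 24, 107, 214, 321, 428, 642, 856, 1284, 2568
Sum = 1 + 2 + 3 + 4 + 6 + 8 + 12 + 24 + 107 + 214 + 321 + 428 + 642 + 856 + 1284 + 2568 = 6480

σ(2568) = 6480


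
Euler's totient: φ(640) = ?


640 = 2^7 × 5
Prime factors: 2, 5
φ(640) = 640 × (1-1/2) × (1-1/5)
= 640 × 1/2 × 4/5 = 256

φ(640) = 256


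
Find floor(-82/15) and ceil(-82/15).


-82/15 = -5.4667
floor = -6
ceil = -5

floor = -6, ceil = -5


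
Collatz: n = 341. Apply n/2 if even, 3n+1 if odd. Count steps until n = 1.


341 → 1024 → 512 → 256 → 128 → 64 → 32 → 16 → 8 → 4 → 2 → 1
Total steps = 11

11 steps


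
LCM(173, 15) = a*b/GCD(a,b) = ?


GCD(173, 15) = 1
LCM = 173*15/1 = 2595/1 = 2595

LCM = 2595


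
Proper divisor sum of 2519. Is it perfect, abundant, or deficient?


Proper divisors: 1, 11, 229
Sum = 1 + 11 + 229 = 241
241 < 2519 → deficient

s(2519) = 241 (deficient)


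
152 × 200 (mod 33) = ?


152 × 200 = 30400
30400 mod 33 = 7


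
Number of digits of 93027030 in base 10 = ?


93027030 has 8 digits in base 10
floor(log10(93027030)) + 1 = floor(7.9686) + 1 = 8

8 digits (base 10)


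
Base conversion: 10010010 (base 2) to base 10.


10010010 (base 2) = 146 (decimal)
146 (decimal) = 146 (base 10)


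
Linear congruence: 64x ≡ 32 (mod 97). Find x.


GCD(64, 97) = 1, unique solution
a^(-1) mod 97 = 47
x = 47 * 32 mod 97 = 49

x ≡ 49 (mod 97)


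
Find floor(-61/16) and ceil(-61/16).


-61/16 = -3.8125
floor = -4
ceil = -3

floor = -4, ceil = -3


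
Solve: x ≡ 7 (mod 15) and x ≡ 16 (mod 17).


M = 15*17 = 255
M1 = M/15 = 17, M2 = M/17 = 15
M1^(-1) mod 15 = 8, M2^(-1) mod 17 = 8
x = 7*17*8 + 16*15*8 = 2872
2872 mod 255 = 67
Check: 67 mod 15 = 7 ✓, 67 mod 17 = 16 ✓

x ≡ 67 (mod 255)


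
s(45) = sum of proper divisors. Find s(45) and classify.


Proper divisors: 1, 3, 5, 9, 15
Sum = 1 + 3 + 5 + 9 + 15 = 33
33 < 45 → deficient

s(45) = 33 (deficient)


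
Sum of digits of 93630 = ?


9 + 3 + 6 + 3 + 0 = 21


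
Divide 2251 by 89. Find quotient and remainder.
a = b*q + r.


2251 = 89 * 25 + 26
Check: 2225 + 26 = 2251

q = 25, r = 26


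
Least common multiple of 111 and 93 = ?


GCD(111, 93) = 3
LCM = 111*93/3 = 10323/3 = 3441

LCM = 3441


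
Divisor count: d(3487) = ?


3487 = 11^1 × 317^1
d(3487) = (1+1) × (1+1) = 4

4 divisors


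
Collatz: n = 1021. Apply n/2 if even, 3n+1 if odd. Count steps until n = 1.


1021 → 3064 → 1532 → 766 → 383 → 1150 → 575 → 1726 → 863 → 2590 → 1295 → 3886 → 1943 → 5830 → 2915 → 8746 → 4373 → 13120 → 6560 → 3280 → 1640 → 820 → 410 → 205 → 616 → 308 → 154 → 77 → 232 → 116 → 58 → 29 → 88 → 44 → 22 → 11 → 34 → 17 → 52 → 26 → 13 → 40 → 20 → 10 → 5 → 16 → 8 → 4 → 2 → 1
Total steps = 49

49 steps


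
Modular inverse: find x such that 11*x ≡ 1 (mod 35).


Use the extended Euclidean algorithm on (35, 11); each row r = 35*s + 11*t:
r=35, s=1, t=0
r=11, s=0, t=1
q=3: r=2, s=1, t=-3   [35*(1) + 11*(-3) = 2]
q=5: r=1, s=-5, t=16   [35*(-5) + 11*(16) = 1]
q=2: r=0, s=11, t=-35   [35*(11) + 11*(-35) = 0]
GCD = 1 with t = 16, so 11*(16) ≡ 1 (mod 35)
Inverse = 16 mod 35 = 16
Check: 11 * 16 = 176 ≡ 1 (mod 35)

11^(-1) ≡ 16 (mod 35)


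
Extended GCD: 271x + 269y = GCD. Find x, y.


Tabular extended Euclidean (each row: r = 271*s + 269*t):
r=271, s=1, t=0
r=269, s=0, t=1
q=1: r=2, s=1, t=-1   [271*(1) + 269*(-1) = 2]
q=134: r=1, s=-134, t=135   [271*(-134) + 269*(135) = 1]
q=2: r=0, s=269, t=-271   [271*(269) + 269*(-271) = 0]
GCD = 1; from the row with r=1: x=-134, y=135
Check: 271*(-134) + 269*(135) = -36314 + 36315 = 1

GCD = 1, x = -134, y = 135


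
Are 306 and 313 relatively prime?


Euclidean algorithm:
313 = 1 * 306 + 7
306 = 43 * 7 + 5
7 = 1 * 5 + 2
5 = 2 * 2 + 1
2 = 2 * 1 + 0
GCD(306, 313) = 1

Yes, coprime (GCD = 1)


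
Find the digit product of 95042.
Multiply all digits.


9 × 5 × 0 × 4 × 2 = 0


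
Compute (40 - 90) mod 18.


40 - 90 = -50
-50 mod 18 = 4


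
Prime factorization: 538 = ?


538 / 2 = 269
269 / 269 = 1
538 = 2 × 269


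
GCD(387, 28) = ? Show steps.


387 = 13 * 28 + 23
28 = 1 * 23 + 5
23 = 4 * 5 + 3
5 = 1 * 3 + 2
3 = 1 * 2 + 1
2 = 2 * 1 + 0
GCD = 1


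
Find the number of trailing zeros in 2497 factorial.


floor(2497/5) = 499
floor(2497/25) = 99
floor(2497/125) = 19
floor(2497/625) = 3
Total = 620

620 trailing zeros


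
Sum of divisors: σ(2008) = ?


Divisors of 2008: 1, 2, 4, 8, 251, 502, 1004, 2008
Sum = 1 + 2 + 4 + 8 + 251 + 502 + 1004 + 2008 = 3780

σ(2008) = 3780


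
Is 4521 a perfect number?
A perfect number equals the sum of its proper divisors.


Proper divisors of 4521: 1, 3, 11, 33, 137, 411, 1507
Sum = 1 + 3 + 11 + 33 + 137 + 411 + 1507 = 2103

No, 4521 is not perfect (2103 ≠ 4521)


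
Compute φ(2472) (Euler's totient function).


2472 = 2^3 × 3 × 103
Prime factors: 2, 3, 103
φ(2472) = 2472 × (1-1/2) × (1-1/3) × (1-1/103)
= 2472 × 1/2 × 2/3 × 102/103 = 816

φ(2472) = 816


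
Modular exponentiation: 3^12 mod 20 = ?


3^1 mod 20 = 3
3^2 mod 20 = 9
3^3 mod 20 = 7
3^4 mod 20 = 1
3^5 mod 20 = 3
3^6 mod 20 = 9
3^7 mod 20 = 7
3^8 mod 20 = 1
3^9 mod 20 = 3
3^10 mod 20 = 9
3^11 mod 20 = 7
3^12 mod 20 = 1


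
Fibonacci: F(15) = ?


Sequence: 1, 1, 2, 3, 5, 8, 13, 21, 34, 55, 89, 144, 233, 377, 610
F(15) = 610


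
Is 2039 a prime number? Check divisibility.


Check divisors up to sqrt(2039) = 45.1553
No divisors found.
2039 is prime.

Yes, 2039 is prime


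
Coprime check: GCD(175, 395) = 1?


Euclidean algorithm:
395 = 2 * 175 + 45
175 = 3 * 45 + 40
45 = 1 * 40 + 5
40 = 8 * 5 + 0
GCD(175, 395) = 5

No, not coprime (GCD = 5)


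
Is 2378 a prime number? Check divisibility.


2378 / 2 = 1189 (exact division)
2378 is NOT prime.

No, 2378 is not prime


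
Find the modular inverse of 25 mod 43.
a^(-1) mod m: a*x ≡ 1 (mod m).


Use the extended Euclidean algorithm on (43, 25); each row r = 43*s + 25*t:
r=43, s=1, t=0
r=25, s=0, t=1
q=1: r=18, s=1, t=-1   [43*(1) + 25*(-1) = 18]
q=1: r=7, s=-1, t=2   [43*(-1) + 25*(2) = 7]
q=2: r=4, s=3, t=-5   [43*(3) + 25*(-5) = 4]
q=1: r=3, s=-4, t=7   [43*(-4) + 25*(7) = 3]
q=1: r=1, s=7, t=-12   [43*(7) + 25*(-12) = 1]
q=3: r=0, s=-25, t=43   [43*(-25) + 25*(43) = 0]
GCD = 1 with t = -12, so 25*(-12) ≡ 1 (mod 43)
Inverse = -12 mod 43 = 31
Check: 25 * 31 = 775 ≡ 1 (mod 43)

25^(-1) ≡ 31 (mod 43)


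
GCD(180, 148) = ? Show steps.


180 = 1 * 148 + 32
148 = 4 * 32 + 20
32 = 1 * 20 + 12
20 = 1 * 12 + 8
12 = 1 * 8 + 4
8 = 2 * 4 + 0
GCD = 4


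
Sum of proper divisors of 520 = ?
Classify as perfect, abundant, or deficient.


Proper divisors: 1, 2, 4, 5, 8, 10, 13, 20, 26, 40, 52, 65, 104, 130, 260
Sum = 1 + 2 + 4 + 5 + 8 + 10 + 13 + 20 + 26 + 40 + 52 + 65 + 104 + 130 + 260 = 740
740 > 520 → abundant

s(520) = 740 (abundant)


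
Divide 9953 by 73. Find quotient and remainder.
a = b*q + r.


9953 = 73 * 136 + 25
Check: 9928 + 25 = 9953

q = 136, r = 25


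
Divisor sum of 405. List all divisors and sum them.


Divisors of 405: 1, 3, 5, 9, 15, 27, 45, 81, 135, 405
Sum = 1 + 3 + 5 + 9 + 15 + 27 + 45 + 81 + 135 + 405 = 726

σ(405) = 726


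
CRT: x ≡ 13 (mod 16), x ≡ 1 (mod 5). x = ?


M = 16*5 = 80
M1 = M/16 = 5, M2 = M/5 = 16
M1^(-1) mod 16 = 13, M2^(-1) mod 5 = 1
x = 13*5*13 + 1*16*1 = 861
861 mod 80 = 61
Check: 61 mod 16 = 13 ✓, 61 mod 5 = 1 ✓

x ≡ 61 (mod 80)


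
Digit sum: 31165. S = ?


3 + 1 + 1 + 6 + 5 = 16


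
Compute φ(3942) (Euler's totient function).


3942 = 2 × 3^3 × 73
Prime factors: 2, 3, 73
φ(3942) = 3942 × (1-1/2) × (1-1/3) × (1-1/73)
= 3942 × 1/2 × 2/3 × 72/73 = 1296

φ(3942) = 1296


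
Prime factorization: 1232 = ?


1232 / 2 = 616
616 / 2 = 308
308 / 2 = 154
154 / 2 = 77
77 / 7 = 11
11 / 11 = 1
1232 = 2^4 × 7 × 11


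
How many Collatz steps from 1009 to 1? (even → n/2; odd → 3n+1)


1009 → 3028 → 1514 → 757 → 2272 → 1136 → 568 → 284 → 142 → 71 → 214 → 107 → 322 → 161 → 484 → 242 → 121 → 364 → 182 → 91 → 274 → 137 → 412 → 206 → 103 → 310 → 155 → 466 → 233 → 700 → 350 → 175 → 526 → 263 → 790 → 395 → 1186 → 593 → 1780 → 890 → 445 → 1336 → 668 → 334 → 167 → 502 → 251 → 754 → 377 → 1132 → 566 → 283 → 850 → 425 → 1276 → 638 → 319 → 958 → 479 → 1438 → 719 → 2158 → 1079 → 3238 → 1619 → 4858 → 2429 → 7288 → 3644 → 1822 → 911 → 2734 → 1367 → 4102 → 2051 → 6154 → 3077 → 9232 → 4616 → 2308 → 1154 → 577 → 1732 → 866 → 433 → 1300 → 650 → 325 → 976 → 488 → 244 → 122 → 61 → 184 → 92 → 46 → 23 → 70 → 35 → 106 → 53 → 160 → 80 → 40 → 20 → 10 → 5 → 16 → 8 → 4 → 2 → 1
Total steps = 111

111 steps


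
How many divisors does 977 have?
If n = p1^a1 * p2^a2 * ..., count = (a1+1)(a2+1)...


977 = 977^1
d(977) = (1+1) = 2

2 divisors


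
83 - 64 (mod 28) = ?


83 - 64 = 19
19 mod 28 = 19


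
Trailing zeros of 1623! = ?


floor(1623/5) = 324
floor(1623/25) = 64
floor(1623/125) = 12
floor(1623/625) = 2
Total = 402

402 trailing zeros


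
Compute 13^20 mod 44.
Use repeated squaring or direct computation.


13^1 mod 44 = 13
13^2 mod 44 = 37
13^3 mod 44 = 41
13^4 mod 44 = 5
13^5 mod 44 = 21
13^6 mod 44 = 9
13^7 mod 44 = 29
13^8 mod 44 = 25
13^9 mod 44 = 17
13^10 mod 44 = 1
13^11 mod 44 = 13
13^12 mod 44 = 37
13^13 mod 44 = 41
13^14 mod 44 = 5
13^15 mod 44 = 21
13^16 mod 44 = 9
13^17 mod 44 = 29
13^18 mod 44 = 25
13^19 mod 44 = 17
13^20 mod 44 = 1


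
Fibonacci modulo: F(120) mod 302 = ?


F(k) mod 302 for k=1..120:
1, 1, 2, 3, 5, 8, 13, 21, 34, 55, 89, 144, 233, 75, 6, 81, 87, 168, 255, 121, 74, 195, 269, 162, 129, 291, 118, 107, 225, 30, 255, 285, 238, 221, 157, 76, 233, 7, 240, 247, 185, 130, 13, 143, 156, 299, 153, 150, 1, 151, 152, 1, 153, 154, 5, 159, 164, 21, 185, 206, 89, 295, 82, 75, 157, 232, 87, 17, 104, 121, 225, 44, 269, 11, 280, 291, 269, 258, 225, 181, 104, 285, 87, 70, 157, 227, 82, 7, 89, 96, 185, 281, 164, 143, 5, 148, 153, 301, 152, 151, 1, 152, 153, 3, 156, 159, 13, 172, 185, 55, 240, 295, 233, 226, 157, 81, 238, 17, 255, 272
F(120) mod 302 = 272


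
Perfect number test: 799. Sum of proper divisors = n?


Proper divisors of 799: 1, 17, 47
Sum = 1 + 17 + 47 = 65

No, 799 is not perfect (65 ≠ 799)


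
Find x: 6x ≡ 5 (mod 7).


GCD(6, 7) = 1, unique solution
a^(-1) mod 7 = 6
x = 6 * 5 mod 7 = 2

x ≡ 2 (mod 7)


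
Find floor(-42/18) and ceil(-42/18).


-42/18 = -2.3333
floor = -3
ceil = -2

floor = -3, ceil = -2


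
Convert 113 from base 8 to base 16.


113 (base 8) = 75 (decimal)
75 (decimal) = 4B (base 16)


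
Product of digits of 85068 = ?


8 × 5 × 0 × 6 × 8 = 0


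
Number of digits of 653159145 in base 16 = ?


653159145 in base 16 = 26EE6AE9
Number of digits = 8

8 digits (base 16)


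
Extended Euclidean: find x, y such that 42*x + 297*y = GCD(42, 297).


Tabular extended Euclidean (each row: r = 42*s + 297*t):
r=42, s=1, t=0
r=297, s=0, t=1
q=0: r=42, s=1, t=0   [42*(1) + 297*(0) = 42]
q=7: r=3, s=-7, t=1   [42*(-7) + 297*(1) = 3]
q=14: r=0, s=99, t=-14   [42*(99) + 297*(-14) = 0]
GCD = 3; from the row with r=3: x=-7, y=1
Check: 42*(-7) + 297*(1) = -294 + 297 = 3

GCD = 3, x = -7, y = 1


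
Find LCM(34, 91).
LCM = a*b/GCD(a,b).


GCD(34, 91) = 1
LCM = 34*91/1 = 3094/1 = 3094

LCM = 3094


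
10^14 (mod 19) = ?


10^1 mod 19 = 10
10^2 mod 19 = 5
10^3 mod 19 = 12
10^4 mod 19 = 6
10^5 mod 19 = 3
10^6 mod 19 = 11
10^7 mod 19 = 15
10^8 mod 19 = 17
10^9 mod 19 = 18
10^10 mod 19 = 9
10^11 mod 19 = 14
10^12 mod 19 = 7
10^13 mod 19 = 13
10^14 mod 19 = 16


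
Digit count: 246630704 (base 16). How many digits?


246630704 in base 16 = EB34930
Number of digits = 7

7 digits (base 16)


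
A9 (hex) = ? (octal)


A9 (base 16) = 169 (decimal)
169 (decimal) = 251 (base 8)


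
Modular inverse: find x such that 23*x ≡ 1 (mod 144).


Use the extended Euclidean algorithm on (144, 23); each row r = 144*s + 23*t:
r=144, s=1, t=0
r=23, s=0, t=1
q=6: r=6, s=1, t=-6   [144*(1) + 23*(-6) = 6]
q=3: r=5, s=-3, t=19   [144*(-3) + 23*(19) = 5]
q=1: r=1, s=4, t=-25   [144*(4) + 23*(-25) = 1]
q=5: r=0, s=-23, t=144   [144*(-23) + 23*(144) = 0]
GCD = 1 with t = -25, so 23*(-25) ≡ 1 (mod 144)
Inverse = -25 mod 144 = 119
Check: 23 * 119 = 2737 ≡ 1 (mod 144)

23^(-1) ≡ 119 (mod 144)


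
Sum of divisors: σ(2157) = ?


Divisors of 2157: 1, 3, 719, 2157
Sum = 1 + 3 + 719 + 2157 = 2880

σ(2157) = 2880


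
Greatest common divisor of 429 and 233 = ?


429 = 1 * 233 + 196
233 = 1 * 196 + 37
196 = 5 * 37 + 11
37 = 3 * 11 + 4
11 = 2 * 4 + 3
4 = 1 * 3 + 1
3 = 3 * 1 + 0
GCD = 1


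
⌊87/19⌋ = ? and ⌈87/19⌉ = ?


87/19 = 4.5789
floor = 4
ceil = 5

floor = 4, ceil = 5


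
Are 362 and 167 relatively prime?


Euclidean algorithm:
362 = 2 * 167 + 28
167 = 5 * 28 + 27
28 = 1 * 27 + 1
27 = 27 * 1 + 0
GCD(362, 167) = 1

Yes, coprime (GCD = 1)


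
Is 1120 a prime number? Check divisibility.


1120 / 2 = 560 (exact division)
1120 is NOT prime.

No, 1120 is not prime


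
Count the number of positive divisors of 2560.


2560 = 2^9 × 5^1
d(2560) = (9+1) × (1+1) = 20

20 divisors


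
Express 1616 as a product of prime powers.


1616 / 2 = 808
808 / 2 = 404
404 / 2 = 202
202 / 2 = 101
101 / 101 = 1
1616 = 2^4 × 101


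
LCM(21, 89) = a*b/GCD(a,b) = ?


GCD(21, 89) = 1
LCM = 21*89/1 = 1869/1 = 1869

LCM = 1869


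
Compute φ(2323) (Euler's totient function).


2323 = 23 × 101
Prime factors: 23, 101
φ(2323) = 2323 × (1-1/23) × (1-1/101)
= 2323 × 22/23 × 100/101 = 2200

φ(2323) = 2200


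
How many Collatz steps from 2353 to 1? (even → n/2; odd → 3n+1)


2353 → 7060 → 3530 → 1765 → 5296 → 2648 → 1324 → 662 → 331 → 994 → 497 → 1492 → 746 → 373 → 1120 → 560 → 280 → 140 → 70 → 35 → 106 → 53 → 160 → 80 → 40 → 20 → 10 → 5 → 16 → 8 → 4 → 2 → 1
Total steps = 32

32 steps


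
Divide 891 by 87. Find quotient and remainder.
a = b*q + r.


891 = 87 * 10 + 21
Check: 870 + 21 = 891

q = 10, r = 21


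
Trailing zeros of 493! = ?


floor(493/5) = 98
floor(493/25) = 19
floor(493/125) = 3
Total = 120

120 trailing zeros


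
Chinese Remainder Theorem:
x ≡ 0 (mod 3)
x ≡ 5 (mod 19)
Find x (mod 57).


M = 3*19 = 57
M1 = M/3 = 19, M2 = M/19 = 3
M1^(-1) mod 3 = 1, M2^(-1) mod 19 = 13
x = 0*19*1 + 5*3*13 = 195
195 mod 57 = 24
Check: 24 mod 3 = 0 ✓, 24 mod 19 = 5 ✓

x ≡ 24 (mod 57)


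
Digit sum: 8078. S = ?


8 + 0 + 7 + 8 = 23


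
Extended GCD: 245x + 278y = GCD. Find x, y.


Tabular extended Euclidean (each row: r = 245*s + 278*t):
r=245, s=1, t=0
r=278, s=0, t=1
q=0: r=245, s=1, t=0   [245*(1) + 278*(0) = 245]
q=1: r=33, s=-1, t=1   [245*(-1) + 278*(1) = 33]
q=7: r=14, s=8, t=-7   [245*(8) + 278*(-7) = 14]
q=2: r=5, s=-17, t=15   [245*(-17) + 278*(15) = 5]
q=2: r=4, s=42, t=-37   [245*(42) + 278*(-37) = 4]
q=1: r=1, s=-59, t=52   [245*(-59) + 278*(52) = 1]
q=4: r=0, s=278, t=-245   [245*(278) + 278*(-245) = 0]
GCD = 1; from the row with r=1: x=-59, y=52
Check: 245*(-59) + 278*(52) = -14455 + 14456 = 1

GCD = 1, x = -59, y = 52


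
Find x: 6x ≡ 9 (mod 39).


GCD(6, 39) = 3 divides 9
Divide: 2x ≡ 3 (mod 13)
x ≡ 8 (mod 13)


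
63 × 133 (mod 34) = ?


63 × 133 = 8379
8379 mod 34 = 15


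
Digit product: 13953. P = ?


1 × 3 × 9 × 5 × 3 = 405


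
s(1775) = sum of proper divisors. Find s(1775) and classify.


Proper divisors: 1, 5, 25, 71, 355
Sum = 1 + 5 + 25 + 71 + 355 = 457
457 < 1775 → deficient

s(1775) = 457 (deficient)


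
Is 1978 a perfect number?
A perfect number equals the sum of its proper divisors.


Proper divisors of 1978: 1, 2, 23, 43, 46, 86, 989
Sum = 1 + 2 + 23 + 43 + 46 + 86 + 989 = 1190

No, 1978 is not perfect (1190 ≠ 1978)


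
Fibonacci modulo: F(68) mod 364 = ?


F(k) mod 364 for k=1..68:
1, 1, 2, 3, 5, 8, 13, 21, 34, 55, 89, 144, 233, 13, 246, 259, 141, 36, 177, 213, 26, 239, 265, 140, 41, 181, 222, 39, 261, 300, 197, 133, 330, 99, 65, 164, 229, 29, 258, 287, 181, 104, 285, 25, 310, 335, 281, 252, 169, 57, 226, 283, 145, 64, 209, 273, 118, 27, 145, 172, 317, 125, 78, 203, 281, 120, 37, 157
F(68) mod 364 = 157


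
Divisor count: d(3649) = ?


3649 = 41^1 × 89^1
d(3649) = (1+1) × (1+1) = 4

4 divisors


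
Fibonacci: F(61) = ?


Sequence: 1, 1, 2, 3, 5, 8, 13, 21, 34, 55, 89, 144, 233, 377, 610, 987, 1597, 2584, 4181, 6765, 10946, 17711, 28657, 46368, 75025, 121393, 196418, 317811, 514229, 832040, 1346269, 2178309, 3524578, 5702887, 9227465, 14930352, 24157817, 39088169, 63245986, 102334155, 165580141, 267914296, 433494437, 701408733, 1134903170, 1836311903, 2971215073, 4807526976, 7778742049, 12586269025, 20365011074, 32951280099, 53316291173, 86267571272, 139583862445, 225851433717, 365435296162, 591286729879, 956722026041, 1548008755920, 2504730781961
F(61) = 2504730781961


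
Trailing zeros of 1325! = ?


floor(1325/5) = 265
floor(1325/25) = 53
floor(1325/125) = 10
floor(1325/625) = 2
Total = 330

330 trailing zeros


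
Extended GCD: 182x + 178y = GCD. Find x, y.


Tabular extended Euclidean (each row: r = 182*s + 178*t):
r=182, s=1, t=0
r=178, s=0, t=1
q=1: r=4, s=1, t=-1   [182*(1) + 178*(-1) = 4]
q=44: r=2, s=-44, t=45   [182*(-44) + 178*(45) = 2]
q=2: r=0, s=89, t=-91   [182*(89) + 178*(-91) = 0]
GCD = 2; from the row with r=2: x=-44, y=45
Check: 182*(-44) + 178*(45) = -8008 + 8010 = 2

GCD = 2, x = -44, y = 45


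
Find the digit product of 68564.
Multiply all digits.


6 × 8 × 5 × 6 × 4 = 5760


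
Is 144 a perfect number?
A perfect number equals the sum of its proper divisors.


Proper divisors of 144: 1, 2, 3, 4, 6, 8, 9, 12, 16, 18, 24, 36, 48, 72
Sum = 1 + 2 + 3 + 4 + 6 + 8 + 9 + 12 + 16 + 18 + 24 + 36 + 48 + 72 = 259

No, 144 is not perfect (259 ≠ 144)


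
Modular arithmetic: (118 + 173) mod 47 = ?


118 + 173 = 291
291 mod 47 = 9


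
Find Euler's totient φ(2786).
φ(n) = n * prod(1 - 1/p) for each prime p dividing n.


2786 = 2 × 7 × 199
Prime factors: 2, 7, 199
φ(2786) = 2786 × (1-1/2) × (1-1/7) × (1-1/199)
= 2786 × 1/2 × 6/7 × 198/199 = 1188

φ(2786) = 1188


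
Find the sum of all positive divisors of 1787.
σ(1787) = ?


Divisors of 1787: 1, 1787
Sum = 1 + 1787 = 1788

σ(1787) = 1788


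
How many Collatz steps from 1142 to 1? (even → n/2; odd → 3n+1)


1142 → 571 → 1714 → 857 → 2572 → 1286 → 643 → 1930 → 965 → 2896 → 1448 → 724 → 362 → 181 → 544 → 272 → 136 → 68 → 34 → 17 → 52 → 26 → 13 → 40 → 20 → 10 → 5 → 16 → 8 → 4 → 2 → 1
Total steps = 31

31 steps


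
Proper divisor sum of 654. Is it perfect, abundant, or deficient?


Proper divisors: 1, 2, 3, 6, 109, 218, 327
Sum = 1 + 2 + 3 + 6 + 109 + 218 + 327 = 666
666 > 654 → abundant

s(654) = 666 (abundant)


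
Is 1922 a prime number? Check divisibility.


1922 / 2 = 961 (exact division)
1922 is NOT prime.

No, 1922 is not prime


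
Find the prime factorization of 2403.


2403 / 3 = 801
801 / 3 = 267
267 / 3 = 89
89 / 89 = 1
2403 = 3^3 × 89


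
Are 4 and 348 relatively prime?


Euclidean algorithm:
348 = 87 * 4 + 0
GCD(4, 348) = 4

No, not coprime (GCD = 4)


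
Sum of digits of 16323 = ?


1 + 6 + 3 + 2 + 3 = 15


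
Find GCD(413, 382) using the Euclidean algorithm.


413 = 1 * 382 + 31
382 = 12 * 31 + 10
31 = 3 * 10 + 1
10 = 10 * 1 + 0
GCD = 1


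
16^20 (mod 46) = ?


16^1 mod 46 = 16
16^2 mod 46 = 26
16^3 mod 46 = 2
16^4 mod 46 = 32
16^5 mod 46 = 6
16^6 mod 46 = 4
16^7 mod 46 = 18
16^8 mod 46 = 12
16^9 mod 46 = 8
16^10 mod 46 = 36
16^11 mod 46 = 24
16^12 mod 46 = 16
16^13 mod 46 = 26
16^14 mod 46 = 2
16^15 mod 46 = 32
16^16 mod 46 = 6
16^17 mod 46 = 4
16^18 mod 46 = 18
16^19 mod 46 = 12
16^20 mod 46 = 8


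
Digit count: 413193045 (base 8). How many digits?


413193045 in base 8 = 3050151525
Number of digits = 10

10 digits (base 8)


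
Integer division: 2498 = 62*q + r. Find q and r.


2498 = 62 * 40 + 18
Check: 2480 + 18 = 2498

q = 40, r = 18


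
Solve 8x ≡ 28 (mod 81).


GCD(8, 81) = 1, unique solution
a^(-1) mod 81 = 71
x = 71 * 28 mod 81 = 44

x ≡ 44 (mod 81)


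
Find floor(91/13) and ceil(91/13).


91/13 = 7.0000
floor = 7
ceil = 7

floor = 7, ceil = 7


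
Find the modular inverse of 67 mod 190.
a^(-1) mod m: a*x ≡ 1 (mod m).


Use the extended Euclidean algorithm on (190, 67); each row r = 190*s + 67*t:
r=190, s=1, t=0
r=67, s=0, t=1
q=2: r=56, s=1, t=-2   [190*(1) + 67*(-2) = 56]
q=1: r=11, s=-1, t=3   [190*(-1) + 67*(3) = 11]
q=5: r=1, s=6, t=-17   [190*(6) + 67*(-17) = 1]
q=11: r=0, s=-67, t=190   [190*(-67) + 67*(190) = 0]
GCD = 1 with t = -17, so 67*(-17) ≡ 1 (mod 190)
Inverse = -17 mod 190 = 173
Check: 67 * 173 = 11591 ≡ 1 (mod 190)

67^(-1) ≡ 173 (mod 190)


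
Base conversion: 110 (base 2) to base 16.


110 (base 2) = 6 (decimal)
6 (decimal) = 6 (base 16)


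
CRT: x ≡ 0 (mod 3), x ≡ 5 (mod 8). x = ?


M = 3*8 = 24
M1 = M/3 = 8, M2 = M/8 = 3
M1^(-1) mod 3 = 2, M2^(-1) mod 8 = 3
x = 0*8*2 + 5*3*3 = 45
45 mod 24 = 21
Check: 21 mod 3 = 0 ✓, 21 mod 8 = 5 ✓

x ≡ 21 (mod 24)


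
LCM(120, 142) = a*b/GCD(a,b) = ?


GCD(120, 142) = 2
LCM = 120*142/2 = 17040/2 = 8520

LCM = 8520


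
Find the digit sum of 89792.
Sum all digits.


8 + 9 + 7 + 9 + 2 = 35


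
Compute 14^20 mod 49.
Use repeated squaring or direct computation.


14^1 mod 49 = 14
14^2 mod 49 = 0
14^3 mod 49 = 0
14^4 mod 49 = 0
14^5 mod 49 = 0
14^6 mod 49 = 0
14^7 mod 49 = 0
14^8 mod 49 = 0
14^9 mod 49 = 0
14^10 mod 49 = 0
14^11 mod 49 = 0
14^12 mod 49 = 0
14^13 mod 49 = 0
14^14 mod 49 = 0
14^15 mod 49 = 0
14^16 mod 49 = 0
14^17 mod 49 = 0
14^18 mod 49 = 0
14^19 mod 49 = 0
14^20 mod 49 = 0
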